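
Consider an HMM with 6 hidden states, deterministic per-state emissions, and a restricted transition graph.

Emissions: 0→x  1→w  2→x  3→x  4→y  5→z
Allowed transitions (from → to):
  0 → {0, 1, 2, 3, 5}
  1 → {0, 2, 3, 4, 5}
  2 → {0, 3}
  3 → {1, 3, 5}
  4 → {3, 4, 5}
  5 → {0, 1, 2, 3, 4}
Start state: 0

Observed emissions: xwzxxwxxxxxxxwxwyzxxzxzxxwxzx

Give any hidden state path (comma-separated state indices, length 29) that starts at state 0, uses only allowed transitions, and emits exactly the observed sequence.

  0: obs=x cand={0,2,3} pick 0 [start]
  1: obs=w cand={1} pick 1 [0->1 ok]
  2: obs=z cand={5} pick 5 [1->5 ok]
  3: obs=x cand={0,2,3} pick 3 [5->3 ok]
  4: obs=x cand={0,2,3} pick 3 [3->3 ok]
  5: obs=w cand={1} pick 1 [3->1 ok]
  6: obs=x cand={0,2,3} pick 0 [1->0 ok]
  7: obs=x cand={0,2,3} pick 0 [0->0 ok]
  8: obs=x cand={0,2,3} pick 2 [0->2 ok]
  9: obs=x cand={0,2,3} pick 0 [2->0 ok]
  10: obs=x cand={0,2,3} pick 2 [0->2 ok]
  11: obs=x cand={0,2,3} pick 0 [2->0 ok]
  12: obs=x cand={0,2,3} pick 3 [0->3 ok]
  13: obs=w cand={1} pick 1 [3->1 ok]
  14: obs=x cand={0,2,3} pick 0 [1->0 ok]
  15: obs=w cand={1} pick 1 [0->1 ok]
  16: obs=y cand={4} pick 4 [1->4 ok]
  17: obs=z cand={5} pick 5 [4->5 ok]
  18: obs=x cand={0,2,3} pick 2 [5->2 ok]
  19: obs=x cand={0,2,3} pick 3 [2->3 ok]
  20: obs=z cand={5} pick 5 [3->5 ok]
  21: obs=x cand={0,2,3} pick 3 [5->3 ok]
  22: obs=z cand={5} pick 5 [3->5 ok]
  23: obs=x cand={0,2,3} pick 2 [5->2 ok]
  24: obs=x cand={0,2,3} pick 3 [2->3 ok]
  25: obs=w cand={1} pick 1 [3->1 ok]
  26: obs=x cand={0,2,3} pick 0 [1->0 ok]
  27: obs=z cand={5} pick 5 [0->5 ok]
  28: obs=x cand={0,2,3} pick 0 [5->0 ok]

0,1,5,3,3,1,0,0,2,0,2,0,3,1,0,1,4,5,2,3,5,3,5,2,3,1,0,5,0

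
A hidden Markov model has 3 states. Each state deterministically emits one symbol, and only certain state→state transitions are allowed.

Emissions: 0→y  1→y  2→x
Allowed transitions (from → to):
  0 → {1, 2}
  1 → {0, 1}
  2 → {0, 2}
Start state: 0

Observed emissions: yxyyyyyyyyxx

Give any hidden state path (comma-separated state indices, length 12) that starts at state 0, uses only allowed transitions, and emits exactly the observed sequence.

  0: obs=y cand={0,1} pick 0 [start]
  1: obs=x cand={2} pick 2 [0->2 ok]
  2: obs=y cand={0,1} pick 0 [2->0 ok]
  3: obs=y cand={0,1} pick 1 [0->1 ok]
  4: obs=y cand={0,1} pick 0 [1->0 ok]
  5: obs=y cand={0,1} pick 1 [0->1 ok]
  6: obs=y cand={0,1} pick 1 [1->1 ok]
  7: obs=y cand={0,1} pick 1 [1->1 ok]
  8: obs=y cand={0,1} pick 1 [1->1 ok]
  9: obs=y cand={0,1} pick 0 [1->0 ok]
  10: obs=x cand={2} pick 2 [0->2 ok]
  11: obs=x cand={2} pick 2 [2->2 ok]

0,2,0,1,0,1,1,1,1,0,2,2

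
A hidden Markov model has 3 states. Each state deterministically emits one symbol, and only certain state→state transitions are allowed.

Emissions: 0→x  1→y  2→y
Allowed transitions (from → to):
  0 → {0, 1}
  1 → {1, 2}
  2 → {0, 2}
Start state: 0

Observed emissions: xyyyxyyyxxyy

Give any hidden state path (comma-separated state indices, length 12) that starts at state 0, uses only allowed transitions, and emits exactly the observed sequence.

  0: obs=x cand={0} pick 0 [start]
  1: obs=y cand={1,2} pick 1 [0->1 ok]
  2: obs=y cand={1,2} pick 1 [1->1 ok]
  3: obs=y cand={1,2} pick 2 [1->2 ok]
  4: obs=x cand={0} pick 0 [2->0 ok]
  5: obs=y cand={1,2} pick 1 [0->1 ok]
  6: obs=y cand={1,2} pick 2 [1->2 ok]
  7: obs=y cand={1,2} pick 2 [2->2 ok]
  8: obs=x cand={0} pick 0 [2->0 ok]
  9: obs=x cand={0} pick 0 [0->0 ok]
  10: obs=y cand={1,2} pick 1 [0->1 ok]
  11: obs=y cand={1,2} pick 2 [1->2 ok]

0,1,1,2,0,1,2,2,0,0,1,2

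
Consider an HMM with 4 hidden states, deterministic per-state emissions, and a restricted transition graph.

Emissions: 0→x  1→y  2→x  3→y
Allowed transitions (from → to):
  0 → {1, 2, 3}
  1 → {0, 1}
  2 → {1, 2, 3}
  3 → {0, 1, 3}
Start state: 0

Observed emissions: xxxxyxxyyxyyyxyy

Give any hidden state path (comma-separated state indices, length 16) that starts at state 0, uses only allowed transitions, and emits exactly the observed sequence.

0,2,2,2,3,0,2,3,3,0,3,1,1,0,3,3

  t0 'x' -> {0,2}, take 0 (start)
  t1 'x' -> {0,2}, take 2 (0->2 ok)
  t2 'x' -> {0,2}, take 2 (2->2 ok)
  t3 'x' -> {0,2}, take 2 (2->2 ok)
  t4 'y' -> {1,3}, take 3 (2->3 ok)
  t5 'x' -> {0,2}, take 0 (3->0 ok)
  t6 'x' -> {0,2}, take 2 (0->2 ok)
  t7 'y' -> {1,3}, take 3 (2->3 ok)
  t8 'y' -> {1,3}, take 3 (3->3 ok)
  t9 'x' -> {0,2}, take 0 (3->0 ok)
  t10 'y' -> {1,3}, take 3 (0->3 ok)
  t11 'y' -> {1,3}, take 1 (3->1 ok)
  t12 'y' -> {1,3}, take 1 (1->1 ok)
  t13 'x' -> {0,2}, take 0 (1->0 ok)
  t14 'y' -> {1,3}, take 3 (0->3 ok)
  t15 'y' -> {1,3}, take 3 (3->3 ok)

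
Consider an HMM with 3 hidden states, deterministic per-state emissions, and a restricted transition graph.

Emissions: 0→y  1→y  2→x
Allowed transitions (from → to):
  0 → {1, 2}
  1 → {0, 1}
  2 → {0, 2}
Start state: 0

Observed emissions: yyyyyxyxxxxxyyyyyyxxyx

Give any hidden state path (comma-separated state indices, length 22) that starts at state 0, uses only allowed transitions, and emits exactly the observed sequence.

  t0 'y' -> {0,1}, take 0 (start)
  t1 'y' -> {0,1}, take 1 (0->1 ok)
  t2 'y' -> {0,1}, take 1 (1->1 ok)
  t3 'y' -> {0,1}, take 1 (1->1 ok)
  t4 'y' -> {0,1}, take 0 (1->0 ok)
  t5 'x' -> {2}, take 2 (0->2 ok)
  t6 'y' -> {0,1}, take 0 (2->0 ok)
  t7 'x' -> {2}, take 2 (0->2 ok)
  t8 'x' -> {2}, take 2 (2->2 ok)
  t9 'x' -> {2}, take 2 (2->2 ok)
  t10 'x' -> {2}, take 2 (2->2 ok)
  t11 'x' -> {2}, take 2 (2->2 ok)
  t12 'y' -> {0,1}, take 0 (2->0 ok)
  t13 'y' -> {0,1}, take 1 (0->1 ok)
  t14 'y' -> {0,1}, take 1 (1->1 ok)
  t15 'y' -> {0,1}, take 1 (1->1 ok)
  t16 'y' -> {0,1}, take 1 (1->1 ok)
  t17 'y' -> {0,1}, take 0 (1->0 ok)
  t18 'x' -> {2}, take 2 (0->2 ok)
  t19 'x' -> {2}, take 2 (2->2 ok)
  t20 'y' -> {0,1}, take 0 (2->0 ok)
  t21 'x' -> {2}, take 2 (0->2 ok)

0,1,1,1,0,2,0,2,2,2,2,2,0,1,1,1,1,0,2,2,0,2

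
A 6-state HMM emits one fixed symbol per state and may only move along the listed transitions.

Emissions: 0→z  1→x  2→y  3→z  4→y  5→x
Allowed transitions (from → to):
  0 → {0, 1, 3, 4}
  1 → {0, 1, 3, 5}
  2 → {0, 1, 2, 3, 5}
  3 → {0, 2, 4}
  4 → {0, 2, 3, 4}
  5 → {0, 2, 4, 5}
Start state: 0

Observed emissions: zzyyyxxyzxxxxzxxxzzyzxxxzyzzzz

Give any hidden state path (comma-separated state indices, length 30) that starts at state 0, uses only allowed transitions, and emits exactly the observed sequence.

0,3,4,2,2,5,5,2,0,1,1,1,1,0,1,5,5,0,3,2,0,1,1,1,3,2,3,0,3,0

  [0] z  {0,3}  => 0  start
  [1] z  {0,3}  => 3  0->3 ok
  [2] y  {2,4}  => 4  3->4 ok
  [3] y  {2,4}  => 2  4->2 ok
  [4] y  {2,4}  => 2  2->2 ok
  [5] x  {1,5}  => 5  2->5 ok
  [6] x  {1,5}  => 5  5->5 ok
  [7] y  {2,4}  => 2  5->2 ok
  [8] z  {0,3}  => 0  2->0 ok
  [9] x  {1,5}  => 1  0->1 ok
  [10] x  {1,5}  => 1  1->1 ok
  [11] x  {1,5}  => 1  1->1 ok
  [12] x  {1,5}  => 1  1->1 ok
  [13] z  {0,3}  => 0  1->0 ok
  [14] x  {1,5}  => 1  0->1 ok
  [15] x  {1,5}  => 5  1->5 ok
  [16] x  {1,5}  => 5  5->5 ok
  [17] z  {0,3}  => 0  5->0 ok
  [18] z  {0,3}  => 3  0->3 ok
  [19] y  {2,4}  => 2  3->2 ok
  [20] z  {0,3}  => 0  2->0 ok
  [21] x  {1,5}  => 1  0->1 ok
  [22] x  {1,5}  => 1  1->1 ok
  [23] x  {1,5}  => 1  1->1 ok
  [24] z  {0,3}  => 3  1->3 ok
  [25] y  {2,4}  => 2  3->2 ok
  [26] z  {0,3}  => 3  2->3 ok
  [27] z  {0,3}  => 0  3->0 ok
  [28] z  {0,3}  => 3  0->3 ok
  [29] z  {0,3}  => 0  3->0 ok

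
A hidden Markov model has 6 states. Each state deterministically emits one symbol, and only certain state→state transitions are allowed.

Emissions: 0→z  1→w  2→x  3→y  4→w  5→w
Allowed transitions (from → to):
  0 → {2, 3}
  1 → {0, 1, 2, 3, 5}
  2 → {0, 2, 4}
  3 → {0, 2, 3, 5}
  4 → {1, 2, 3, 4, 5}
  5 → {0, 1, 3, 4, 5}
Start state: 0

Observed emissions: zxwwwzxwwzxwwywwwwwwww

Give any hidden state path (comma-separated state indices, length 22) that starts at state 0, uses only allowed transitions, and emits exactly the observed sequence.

  t0 'z' -> {0}, take 0 (start)
  t1 'x' -> {2}, take 2 (0->2 ok)
  t2 'w' -> {1,4,5}, take 4 (2->4 ok)
  t3 'w' -> {1,4,5}, take 1 (4->1 ok)
  t4 'w' -> {1,4,5}, take 1 (1->1 ok)
  t5 'z' -> {0}, take 0 (1->0 ok)
  t6 'x' -> {2}, take 2 (0->2 ok)
  t7 'w' -> {1,4,5}, take 4 (2->4 ok)
  t8 'w' -> {1,4,5}, take 5 (4->5 ok)
  t9 'z' -> {0}, take 0 (5->0 ok)
  t10 'x' -> {2}, take 2 (0->2 ok)
  t11 'w' -> {1,4,5}, take 4 (2->4 ok)
  t12 'w' -> {1,4,5}, take 5 (4->5 ok)
  t13 'y' -> {3}, take 3 (5->3 ok)
  t14 'w' -> {1,4,5}, take 5 (3->5 ok)
  t15 'w' -> {1,4,5}, take 4 (5->4 ok)
  t16 'w' -> {1,4,5}, take 4 (4->4 ok)
  t17 'w' -> {1,4,5}, take 5 (4->5 ok)
  t18 'w' -> {1,4,5}, take 5 (5->5 ok)
  t19 'w' -> {1,4,5}, take 5 (5->5 ok)
  t20 'w' -> {1,4,5}, take 4 (5->4 ok)
  t21 'w' -> {1,4,5}, take 4 (4->4 ok)

0,2,4,1,1,0,2,4,5,0,2,4,5,3,5,4,4,5,5,5,4,4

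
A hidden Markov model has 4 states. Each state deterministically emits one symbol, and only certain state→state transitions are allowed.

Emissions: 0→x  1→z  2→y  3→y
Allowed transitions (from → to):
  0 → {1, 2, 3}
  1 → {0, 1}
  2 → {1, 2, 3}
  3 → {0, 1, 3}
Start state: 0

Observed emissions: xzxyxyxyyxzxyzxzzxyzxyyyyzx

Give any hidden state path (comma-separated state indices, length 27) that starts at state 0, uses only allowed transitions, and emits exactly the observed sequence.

  pos 0: x in {0}, choose 0; start
  pos 1: z in {1}, choose 1; 0->1 ok
  pos 2: x in {0}, choose 0; 1->0 ok
  pos 3: y in {2,3}, choose 3; 0->3 ok
  pos 4: x in {0}, choose 0; 3->0 ok
  pos 5: y in {2,3}, choose 3; 0->3 ok
  pos 6: x in {0}, choose 0; 3->0 ok
  pos 7: y in {2,3}, choose 2; 0->2 ok
  pos 8: y in {2,3}, choose 3; 2->3 ok
  pos 9: x in {0}, choose 0; 3->0 ok
  pos 10: z in {1}, choose 1; 0->1 ok
  pos 11: x in {0}, choose 0; 1->0 ok
  pos 12: y in {2,3}, choose 3; 0->3 ok
  pos 13: z in {1}, choose 1; 3->1 ok
  pos 14: x in {0}, choose 0; 1->0 ok
  pos 15: z in {1}, choose 1; 0->1 ok
  pos 16: z in {1}, choose 1; 1->1 ok
  pos 17: x in {0}, choose 0; 1->0 ok
  pos 18: y in {2,3}, choose 2; 0->2 ok
  pos 19: z in {1}, choose 1; 2->1 ok
  pos 20: x in {0}, choose 0; 1->0 ok
  pos 21: y in {2,3}, choose 2; 0->2 ok
  pos 22: y in {2,3}, choose 2; 2->2 ok
  pos 23: y in {2,3}, choose 3; 2->3 ok
  pos 24: y in {2,3}, choose 3; 3->3 ok
  pos 25: z in {1}, choose 1; 3->1 ok
  pos 26: x in {0}, choose 0; 1->0 ok

0,1,0,3,0,3,0,2,3,0,1,0,3,1,0,1,1,0,2,1,0,2,2,3,3,1,0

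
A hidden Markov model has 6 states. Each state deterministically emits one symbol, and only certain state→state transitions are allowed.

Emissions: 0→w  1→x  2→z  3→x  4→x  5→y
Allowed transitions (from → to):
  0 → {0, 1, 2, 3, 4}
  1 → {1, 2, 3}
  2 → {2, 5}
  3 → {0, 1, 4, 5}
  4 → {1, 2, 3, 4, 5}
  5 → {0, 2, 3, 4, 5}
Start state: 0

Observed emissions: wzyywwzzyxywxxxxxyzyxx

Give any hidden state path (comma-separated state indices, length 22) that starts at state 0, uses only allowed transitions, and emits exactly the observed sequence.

  0: obs=w cand={0} pick 0 [start]
  1: obs=z cand={2} pick 2 [0->2 ok]
  2: obs=y cand={5} pick 5 [2->5 ok]
  3: obs=y cand={5} pick 5 [5->5 ok]
  4: obs=w cand={0} pick 0 [5->0 ok]
  5: obs=w cand={0} pick 0 [0->0 ok]
  6: obs=z cand={2} pick 2 [0->2 ok]
  7: obs=z cand={2} pick 2 [2->2 ok]
  8: obs=y cand={5} pick 5 [2->5 ok]
  9: obs=x cand={1,3,4} pick 4 [5->4 ok]
  10: obs=y cand={5} pick 5 [4->5 ok]
  11: obs=w cand={0} pick 0 [5->0 ok]
  12: obs=x cand={1,3,4} pick 3 [0->3 ok]
  13: obs=x cand={1,3,4} pick 1 [3->1 ok]
  14: obs=x cand={1,3,4} pick 1 [1->1 ok]
  15: obs=x cand={1,3,4} pick 1 [1->1 ok]
  16: obs=x cand={1,3,4} pick 3 [1->3 ok]
  17: obs=y cand={5} pick 5 [3->5 ok]
  18: obs=z cand={2} pick 2 [5->2 ok]
  19: obs=y cand={5} pick 5 [2->5 ok]
  20: obs=x cand={1,3,4} pick 4 [5->4 ok]
  21: obs=x cand={1,3,4} pick 4 [4->4 ok]

0,2,5,5,0,0,2,2,5,4,5,0,3,1,1,1,3,5,2,5,4,4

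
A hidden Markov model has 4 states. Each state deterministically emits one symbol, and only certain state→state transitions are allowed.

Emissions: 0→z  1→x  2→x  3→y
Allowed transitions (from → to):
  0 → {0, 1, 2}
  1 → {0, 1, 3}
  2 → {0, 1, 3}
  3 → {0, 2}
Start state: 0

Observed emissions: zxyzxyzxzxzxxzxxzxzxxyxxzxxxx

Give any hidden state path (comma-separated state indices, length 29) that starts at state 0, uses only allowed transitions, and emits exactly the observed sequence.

  pos 0: z in {0}, choose 0; start
  pos 1: x in {1,2}, choose 1; 0->1 ok
  pos 2: y in {3}, choose 3; 1->3 ok
  pos 3: z in {0}, choose 0; 3->0 ok
  pos 4: x in {1,2}, choose 2; 0->2 ok
  pos 5: y in {3}, choose 3; 2->3 ok
  pos 6: z in {0}, choose 0; 3->0 ok
  pos 7: x in {1,2}, choose 2; 0->2 ok
  pos 8: z in {0}, choose 0; 2->0 ok
  pos 9: x in {1,2}, choose 2; 0->2 ok
  pos 10: z in {0}, choose 0; 2->0 ok
  pos 11: x in {1,2}, choose 1; 0->1 ok
  pos 12: x in {1,2}, choose 1; 1->1 ok
  pos 13: z in {0}, choose 0; 1->0 ok
  pos 14: x in {1,2}, choose 2; 0->2 ok
  pos 15: x in {1,2}, choose 1; 2->1 ok
  pos 16: z in {0}, choose 0; 1->0 ok
  pos 17: x in {1,2}, choose 2; 0->2 ok
  pos 18: z in {0}, choose 0; 2->0 ok
  pos 19: x in {1,2}, choose 2; 0->2 ok
  pos 20: x in {1,2}, choose 1; 2->1 ok
  pos 21: y in {3}, choose 3; 1->3 ok
  pos 22: x in {1,2}, choose 2; 3->2 ok
  pos 23: x in {1,2}, choose 1; 2->1 ok
  pos 24: z in {0}, choose 0; 1->0 ok
  pos 25: x in {1,2}, choose 1; 0->1 ok
  pos 26: x in {1,2}, choose 1; 1->1 ok
  pos 27: x in {1,2}, choose 1; 1->1 ok
  pos 28: x in {1,2}, choose 1; 1->1 ok

0,1,3,0,2,3,0,2,0,2,0,1,1,0,2,1,0,2,0,2,1,3,2,1,0,1,1,1,1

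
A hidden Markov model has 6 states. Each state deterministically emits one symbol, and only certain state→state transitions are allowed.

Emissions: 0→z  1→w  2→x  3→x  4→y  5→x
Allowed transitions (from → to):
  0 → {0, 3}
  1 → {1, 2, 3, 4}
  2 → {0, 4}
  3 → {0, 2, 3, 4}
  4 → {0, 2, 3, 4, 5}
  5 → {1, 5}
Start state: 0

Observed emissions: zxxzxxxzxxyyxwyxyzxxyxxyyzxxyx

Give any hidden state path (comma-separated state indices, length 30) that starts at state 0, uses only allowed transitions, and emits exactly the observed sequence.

  0: obs=z cand={0} pick 0 [start]
  1: obs=x cand={2,3,5} pick 3 [0->3 ok]
  2: obs=x cand={2,3,5} pick 3 [3->3 ok]
  3: obs=z cand={0} pick 0 [3->0 ok]
  4: obs=x cand={2,3,5} pick 3 [0->3 ok]
  5: obs=x cand={2,3,5} pick 3 [3->3 ok]
  6: obs=x cand={2,3,5} pick 3 [3->3 ok]
  7: obs=z cand={0} pick 0 [3->0 ok]
  8: obs=x cand={2,3,5} pick 3 [0->3 ok]
  9: obs=x cand={2,3,5} pick 2 [3->2 ok]
  10: obs=y cand={4} pick 4 [2->4 ok]
  11: obs=y cand={4} pick 4 [4->4 ok]
  12: obs=x cand={2,3,5} pick 5 [4->5 ok]
  13: obs=w cand={1} pick 1 [5->1 ok]
  14: obs=y cand={4} pick 4 [1->4 ok]
  15: obs=x cand={2,3,5} pick 2 [4->2 ok]
  16: obs=y cand={4} pick 4 [2->4 ok]
  17: obs=z cand={0} pick 0 [4->0 ok]
  18: obs=x cand={2,3,5} pick 3 [0->3 ok]
  19: obs=x cand={2,3,5} pick 2 [3->2 ok]
  20: obs=y cand={4} pick 4 [2->4 ok]
  21: obs=x cand={2,3,5} pick 3 [4->3 ok]
  22: obs=x cand={2,3,5} pick 2 [3->2 ok]
  23: obs=y cand={4} pick 4 [2->4 ok]
  24: obs=y cand={4} pick 4 [4->4 ok]
  25: obs=z cand={0} pick 0 [4->0 ok]
  26: obs=x cand={2,3,5} pick 3 [0->3 ok]
  27: obs=x cand={2,3,5} pick 3 [3->3 ok]
  28: obs=y cand={4} pick 4 [3->4 ok]
  29: obs=x cand={2,3,5} pick 2 [4->2 ok]

0,3,3,0,3,3,3,0,3,2,4,4,5,1,4,2,4,0,3,2,4,3,2,4,4,0,3,3,4,2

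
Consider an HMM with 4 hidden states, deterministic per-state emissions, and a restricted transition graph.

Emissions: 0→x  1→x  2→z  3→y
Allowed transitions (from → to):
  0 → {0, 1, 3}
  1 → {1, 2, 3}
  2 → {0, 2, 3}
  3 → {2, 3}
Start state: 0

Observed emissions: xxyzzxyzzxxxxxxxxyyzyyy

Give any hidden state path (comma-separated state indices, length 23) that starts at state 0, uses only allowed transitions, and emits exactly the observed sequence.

  0: obs=x cand={0,1} pick 0 [start]
  1: obs=x cand={0,1} pick 1 [0->1 ok]
  2: obs=y cand={3} pick 3 [1->3 ok]
  3: obs=z cand={2} pick 2 [3->2 ok]
  4: obs=z cand={2} pick 2 [2->2 ok]
  5: obs=x cand={0,1} pick 0 [2->0 ok]
  6: obs=y cand={3} pick 3 [0->3 ok]
  7: obs=z cand={2} pick 2 [3->2 ok]
  8: obs=z cand={2} pick 2 [2->2 ok]
  9: obs=x cand={0,1} pick 0 [2->0 ok]
  10: obs=x cand={0,1} pick 0 [0->0 ok]
  11: obs=x cand={0,1} pick 0 [0->0 ok]
  12: obs=x cand={0,1} pick 0 [0->0 ok]
  13: obs=x cand={0,1} pick 0 [0->0 ok]
  14: obs=x cand={0,1} pick 0 [0->0 ok]
  15: obs=x cand={0,1} pick 0 [0->0 ok]
  16: obs=x cand={0,1} pick 1 [0->1 ok]
  17: obs=y cand={3} pick 3 [1->3 ok]
  18: obs=y cand={3} pick 3 [3->3 ok]
  19: obs=z cand={2} pick 2 [3->2 ok]
  20: obs=y cand={3} pick 3 [2->3 ok]
  21: obs=y cand={3} pick 3 [3->3 ok]
  22: obs=y cand={3} pick 3 [3->3 ok]

0,1,3,2,2,0,3,2,2,0,0,0,0,0,0,0,1,3,3,2,3,3,3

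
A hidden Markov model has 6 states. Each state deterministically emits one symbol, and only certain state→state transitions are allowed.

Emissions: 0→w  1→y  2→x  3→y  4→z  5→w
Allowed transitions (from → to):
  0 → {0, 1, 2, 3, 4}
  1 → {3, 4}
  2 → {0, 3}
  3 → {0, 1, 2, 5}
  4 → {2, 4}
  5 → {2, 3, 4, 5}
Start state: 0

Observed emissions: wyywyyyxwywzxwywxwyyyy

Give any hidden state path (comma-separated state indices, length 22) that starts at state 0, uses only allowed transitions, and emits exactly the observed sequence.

  0: obs=w cand={0,5} pick 0 [start]
  1: obs=y cand={1,3} pick 1 [0->1 ok]
  2: obs=y cand={1,3} pick 3 [1->3 ok]
  3: obs=w cand={0,5} pick 5 [3->5 ok]
  4: obs=y cand={1,3} pick 3 [5->3 ok]
  5: obs=y cand={1,3} pick 1 [3->1 ok]
  6: obs=y cand={1,3} pick 3 [1->3 ok]
  7: obs=x cand={2} pick 2 [3->2 ok]
  8: obs=w cand={0,5} pick 0 [2->0 ok]
  9: obs=y cand={1,3} pick 3 [0->3 ok]
  10: obs=w cand={0,5} pick 0 [3->0 ok]
  11: obs=z cand={4} pick 4 [0->4 ok]
  12: obs=x cand={2} pick 2 [4->2 ok]
  13: obs=w cand={0,5} pick 0 [2->0 ok]
  14: obs=y cand={1,3} pick 3 [0->3 ok]
  15: obs=w cand={0,5} pick 5 [3->5 ok]
  16: obs=x cand={2} pick 2 [5->2 ok]
  17: obs=w cand={0,5} pick 0 [2->0 ok]
  18: obs=y cand={1,3} pick 3 [0->3 ok]
  19: obs=y cand={1,3} pick 1 [3->1 ok]
  20: obs=y cand={1,3} pick 3 [1->3 ok]
  21: obs=y cand={1,3} pick 1 [3->1 ok]

0,1,3,5,3,1,3,2,0,3,0,4,2,0,3,5,2,0,3,1,3,1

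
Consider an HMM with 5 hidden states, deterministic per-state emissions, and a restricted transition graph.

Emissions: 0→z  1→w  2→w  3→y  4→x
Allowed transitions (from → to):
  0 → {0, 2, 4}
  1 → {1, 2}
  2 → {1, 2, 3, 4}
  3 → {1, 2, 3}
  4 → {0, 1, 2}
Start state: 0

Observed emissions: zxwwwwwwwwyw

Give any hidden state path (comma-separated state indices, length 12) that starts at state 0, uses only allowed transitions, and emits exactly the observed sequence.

  [0] z  {0}  => 0  start
  [1] x  {4}  => 4  0->4 ok
  [2] w  {1,2}  => 2  4->2 ok
  [3] w  {1,2}  => 1  2->1 ok
  [4] w  {1,2}  => 1  1->1 ok
  [5] w  {1,2}  => 1  1->1 ok
  [6] w  {1,2}  => 2  1->2 ok
  [7] w  {1,2}  => 1  2->1 ok
  [8] w  {1,2}  => 1  1->1 ok
  [9] w  {1,2}  => 2  1->2 ok
  [10] y  {3}  => 3  2->3 ok
  [11] w  {1,2}  => 2  3->2 ok

0,4,2,1,1,1,2,1,1,2,3,2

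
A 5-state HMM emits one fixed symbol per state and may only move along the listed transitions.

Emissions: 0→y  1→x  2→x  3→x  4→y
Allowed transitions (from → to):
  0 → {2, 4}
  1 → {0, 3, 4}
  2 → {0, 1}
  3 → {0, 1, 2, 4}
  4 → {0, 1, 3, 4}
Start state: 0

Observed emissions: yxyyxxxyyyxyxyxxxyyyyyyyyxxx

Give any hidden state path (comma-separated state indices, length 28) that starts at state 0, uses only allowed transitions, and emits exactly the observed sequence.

  pos 0: y in {0,4}, choose 0; start
  pos 1: x in {1,2,3}, choose 2; 0->2 ok
  pos 2: y in {0,4}, choose 0; 2->0 ok
  pos 3: y in {0,4}, choose 4; 0->4 ok
  pos 4: x in {1,2,3}, choose 3; 4->3 ok
  pos 5: x in {1,2,3}, choose 1; 3->1 ok
  pos 6: x in {1,2,3}, choose 3; 1->3 ok
  pos 7: y in {0,4}, choose 4; 3->4 ok
  pos 8: y in {0,4}, choose 4; 4->4 ok
  pos 9: y in {0,4}, choose 4; 4->4 ok
  pos 10: x in {1,2,3}, choose 1; 4->1 ok
  pos 11: y in {0,4}, choose 4; 1->4 ok
  pos 12: x in {1,2,3}, choose 1; 4->1 ok
  pos 13: y in {0,4}, choose 4; 1->4 ok
  pos 14: x in {1,2,3}, choose 3; 4->3 ok
  pos 15: x in {1,2,3}, choose 2; 3->2 ok
  pos 16: x in {1,2,3}, choose 1; 2->1 ok
  pos 17: y in {0,4}, choose 0; 1->0 ok
  pos 18: y in {0,4}, choose 4; 0->4 ok
  pos 19: y in {0,4}, choose 0; 4->0 ok
  pos 20: y in {0,4}, choose 4; 0->4 ok
  pos 21: y in {0,4}, choose 4; 4->4 ok
  pos 22: y in {0,4}, choose 4; 4->4 ok
  pos 23: y in {0,4}, choose 4; 4->4 ok
  pos 24: y in {0,4}, choose 0; 4->0 ok
  pos 25: x in {1,2,3}, choose 2; 0->2 ok
  pos 26: x in {1,2,3}, choose 1; 2->1 ok
  pos 27: x in {1,2,3}, choose 3; 1->3 ok

0,2,0,4,3,1,3,4,4,4,1,4,1,4,3,2,1,0,4,0,4,4,4,4,0,2,1,3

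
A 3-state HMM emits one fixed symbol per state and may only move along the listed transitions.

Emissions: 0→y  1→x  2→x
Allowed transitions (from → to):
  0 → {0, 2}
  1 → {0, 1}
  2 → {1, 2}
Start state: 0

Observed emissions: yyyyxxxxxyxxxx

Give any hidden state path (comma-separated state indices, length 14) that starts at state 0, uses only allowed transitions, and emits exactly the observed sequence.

  [0] y  {0}  => 0  start
  [1] y  {0}  => 0  0->0 ok
  [2] y  {0}  => 0  0->0 ok
  [3] y  {0}  => 0  0->0 ok
  [4] x  {1,2}  => 2  0->2 ok
  [5] x  {1,2}  => 2  2->2 ok
  [6] x  {1,2}  => 2  2->2 ok
  [7] x  {1,2}  => 1  2->1 ok
  [8] x  {1,2}  => 1  1->1 ok
  [9] y  {0}  => 0  1->0 ok
  [10] x  {1,2}  => 2  0->2 ok
  [11] x  {1,2}  => 2  2->2 ok
  [12] x  {1,2}  => 2  2->2 ok
  [13] x  {1,2}  => 2  2->2 ok

0,0,0,0,2,2,2,1,1,0,2,2,2,2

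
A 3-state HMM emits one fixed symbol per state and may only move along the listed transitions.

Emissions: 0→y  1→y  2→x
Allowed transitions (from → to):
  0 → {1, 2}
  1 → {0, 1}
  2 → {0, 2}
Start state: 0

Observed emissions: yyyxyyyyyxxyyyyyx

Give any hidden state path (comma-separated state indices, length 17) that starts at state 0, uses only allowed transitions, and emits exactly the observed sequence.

0,1,0,2,0,1,1,1,0,2,2,0,1,1,1,0,2

  pos 0: y in {0,1}, choose 0; start
  pos 1: y in {0,1}, choose 1; 0->1 ok
  pos 2: y in {0,1}, choose 0; 1->0 ok
  pos 3: x in {2}, choose 2; 0->2 ok
  pos 4: y in {0,1}, choose 0; 2->0 ok
  pos 5: y in {0,1}, choose 1; 0->1 ok
  pos 6: y in {0,1}, choose 1; 1->1 ok
  pos 7: y in {0,1}, choose 1; 1->1 ok
  pos 8: y in {0,1}, choose 0; 1->0 ok
  pos 9: x in {2}, choose 2; 0->2 ok
  pos 10: x in {2}, choose 2; 2->2 ok
  pos 11: y in {0,1}, choose 0; 2->0 ok
  pos 12: y in {0,1}, choose 1; 0->1 ok
  pos 13: y in {0,1}, choose 1; 1->1 ok
  pos 14: y in {0,1}, choose 1; 1->1 ok
  pos 15: y in {0,1}, choose 0; 1->0 ok
  pos 16: x in {2}, choose 2; 0->2 ok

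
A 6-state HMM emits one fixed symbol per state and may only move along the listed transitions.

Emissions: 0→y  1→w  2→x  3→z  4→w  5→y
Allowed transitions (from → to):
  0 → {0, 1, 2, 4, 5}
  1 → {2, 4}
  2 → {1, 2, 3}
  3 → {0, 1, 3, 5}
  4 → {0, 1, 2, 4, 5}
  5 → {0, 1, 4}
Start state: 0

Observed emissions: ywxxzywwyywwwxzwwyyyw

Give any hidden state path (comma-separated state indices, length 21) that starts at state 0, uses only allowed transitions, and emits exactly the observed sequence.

0,1,2,2,3,0,1,4,0,5,1,4,1,2,3,1,4,5,0,0,4

  0: obs=y cand={0,5} pick 0 [start]
  1: obs=w cand={1,4} pick 1 [0->1 ok]
  2: obs=x cand={2} pick 2 [1->2 ok]
  3: obs=x cand={2} pick 2 [2->2 ok]
  4: obs=z cand={3} pick 3 [2->3 ok]
  5: obs=y cand={0,5} pick 0 [3->0 ok]
  6: obs=w cand={1,4} pick 1 [0->1 ok]
  7: obs=w cand={1,4} pick 4 [1->4 ok]
  8: obs=y cand={0,5} pick 0 [4->0 ok]
  9: obs=y cand={0,5} pick 5 [0->5 ok]
  10: obs=w cand={1,4} pick 1 [5->1 ok]
  11: obs=w cand={1,4} pick 4 [1->4 ok]
  12: obs=w cand={1,4} pick 1 [4->1 ok]
  13: obs=x cand={2} pick 2 [1->2 ok]
  14: obs=z cand={3} pick 3 [2->3 ok]
  15: obs=w cand={1,4} pick 1 [3->1 ok]
  16: obs=w cand={1,4} pick 4 [1->4 ok]
  17: obs=y cand={0,5} pick 5 [4->5 ok]
  18: obs=y cand={0,5} pick 0 [5->0 ok]
  19: obs=y cand={0,5} pick 0 [0->0 ok]
  20: obs=w cand={1,4} pick 4 [0->4 ok]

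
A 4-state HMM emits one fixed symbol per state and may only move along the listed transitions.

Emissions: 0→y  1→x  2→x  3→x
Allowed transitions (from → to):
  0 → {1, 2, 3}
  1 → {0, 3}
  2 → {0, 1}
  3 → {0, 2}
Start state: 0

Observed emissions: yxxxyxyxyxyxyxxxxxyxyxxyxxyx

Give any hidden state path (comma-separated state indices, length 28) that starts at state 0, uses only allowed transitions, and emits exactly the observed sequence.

0,2,1,3,0,3,0,1,0,3,0,2,0,1,3,2,1,3,0,3,0,1,3,0,2,1,0,1

  [0] y  {0}  => 0  start
  [1] x  {1,2,3}  => 2  0->2 ok
  [2] x  {1,2,3}  => 1  2->1 ok
  [3] x  {1,2,3}  => 3  1->3 ok
  [4] y  {0}  => 0  3->0 ok
  [5] x  {1,2,3}  => 3  0->3 ok
  [6] y  {0}  => 0  3->0 ok
  [7] x  {1,2,3}  => 1  0->1 ok
  [8] y  {0}  => 0  1->0 ok
  [9] x  {1,2,3}  => 3  0->3 ok
  [10] y  {0}  => 0  3->0 ok
  [11] x  {1,2,3}  => 2  0->2 ok
  [12] y  {0}  => 0  2->0 ok
  [13] x  {1,2,3}  => 1  0->1 ok
  [14] x  {1,2,3}  => 3  1->3 ok
  [15] x  {1,2,3}  => 2  3->2 ok
  [16] x  {1,2,3}  => 1  2->1 ok
  [17] x  {1,2,3}  => 3  1->3 ok
  [18] y  {0}  => 0  3->0 ok
  [19] x  {1,2,3}  => 3  0->3 ok
  [20] y  {0}  => 0  3->0 ok
  [21] x  {1,2,3}  => 1  0->1 ok
  [22] x  {1,2,3}  => 3  1->3 ok
  [23] y  {0}  => 0  3->0 ok
  [24] x  {1,2,3}  => 2  0->2 ok
  [25] x  {1,2,3}  => 1  2->1 ok
  [26] y  {0}  => 0  1->0 ok
  [27] x  {1,2,3}  => 1  0->1 ok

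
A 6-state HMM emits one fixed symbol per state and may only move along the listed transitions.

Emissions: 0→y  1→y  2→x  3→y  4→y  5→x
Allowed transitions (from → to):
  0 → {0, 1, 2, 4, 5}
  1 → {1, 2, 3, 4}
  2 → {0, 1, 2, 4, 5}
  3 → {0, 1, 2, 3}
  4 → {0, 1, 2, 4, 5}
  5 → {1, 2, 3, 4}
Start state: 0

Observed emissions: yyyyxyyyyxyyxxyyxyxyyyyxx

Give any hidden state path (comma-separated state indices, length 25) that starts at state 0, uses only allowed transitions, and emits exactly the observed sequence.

  pos 0: y in {0,1,3,4}, choose 0; start
  pos 1: y in {0,1,3,4}, choose 0; 0->0 ok
  pos 2: y in {0,1,3,4}, choose 0; 0->0 ok
  pos 3: y in {0,1,3,4}, choose 1; 0->1 ok
  pos 4: x in {2,5}, choose 2; 1->2 ok
  pos 5: y in {0,1,3,4}, choose 0; 2->0 ok
  pos 6: y in {0,1,3,4}, choose 0; 0->0 ok
  pos 7: y in {0,1,3,4}, choose 4; 0->4 ok
  pos 8: y in {0,1,3,4}, choose 4; 4->4 ok
  pos 9: x in {2,5}, choose 2; 4->2 ok
  pos 10: y in {0,1,3,4}, choose 0; 2->0 ok
  pos 11: y in {0,1,3,4}, choose 1; 0->1 ok
  pos 12: x in {2,5}, choose 2; 1->2 ok
  pos 13: x in {2,5}, choose 5; 2->5 ok
  pos 14: y in {0,1,3,4}, choose 3; 5->3 ok
  pos 15: y in {0,1,3,4}, choose 0; 3->0 ok
  pos 16: x in {2,5}, choose 5; 0->5 ok
  pos 17: y in {0,1,3,4}, choose 4; 5->4 ok
  pos 18: x in {2,5}, choose 5; 4->5 ok
  pos 19: y in {0,1,3,4}, choose 3; 5->3 ok
  pos 20: y in {0,1,3,4}, choose 3; 3->3 ok
  pos 21: y in {0,1,3,4}, choose 0; 3->0 ok
  pos 22: y in {0,1,3,4}, choose 0; 0->0 ok
  pos 23: x in {2,5}, choose 2; 0->2 ok
  pos 24: x in {2,5}, choose 5; 2->5 ok

0,0,0,1,2,0,0,4,4,2,0,1,2,5,3,0,5,4,5,3,3,0,0,2,5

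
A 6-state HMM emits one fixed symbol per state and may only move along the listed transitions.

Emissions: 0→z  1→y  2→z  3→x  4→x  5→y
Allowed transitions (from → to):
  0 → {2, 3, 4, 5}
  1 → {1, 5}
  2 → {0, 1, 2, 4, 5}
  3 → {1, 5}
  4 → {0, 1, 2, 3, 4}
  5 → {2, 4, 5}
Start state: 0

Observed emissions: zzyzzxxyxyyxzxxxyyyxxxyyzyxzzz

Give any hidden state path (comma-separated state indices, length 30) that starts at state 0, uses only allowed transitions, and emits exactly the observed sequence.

0,2,5,2,0,4,3,5,4,1,5,4,0,4,4,4,1,1,5,4,4,3,5,5,2,5,4,0,2,2

  t0 'z' -> {0,2}, take 0 (start)
  t1 'z' -> {0,2}, take 2 (0->2 ok)
  t2 'y' -> {1,5}, take 5 (2->5 ok)
  t3 'z' -> {0,2}, take 2 (5->2 ok)
  t4 'z' -> {0,2}, take 0 (2->0 ok)
  t5 'x' -> {3,4}, take 4 (0->4 ok)
  t6 'x' -> {3,4}, take 3 (4->3 ok)
  t7 'y' -> {1,5}, take 5 (3->5 ok)
  t8 'x' -> {3,4}, take 4 (5->4 ok)
  t9 'y' -> {1,5}, take 1 (4->1 ok)
  t10 'y' -> {1,5}, take 5 (1->5 ok)
  t11 'x' -> {3,4}, take 4 (5->4 ok)
  t12 'z' -> {0,2}, take 0 (4->0 ok)
  t13 'x' -> {3,4}, take 4 (0->4 ok)
  t14 'x' -> {3,4}, take 4 (4->4 ok)
  t15 'x' -> {3,4}, take 4 (4->4 ok)
  t16 'y' -> {1,5}, take 1 (4->1 ok)
  t17 'y' -> {1,5}, take 1 (1->1 ok)
  t18 'y' -> {1,5}, take 5 (1->5 ok)
  t19 'x' -> {3,4}, take 4 (5->4 ok)
  t20 'x' -> {3,4}, take 4 (4->4 ok)
  t21 'x' -> {3,4}, take 3 (4->3 ok)
  t22 'y' -> {1,5}, take 5 (3->5 ok)
  t23 'y' -> {1,5}, take 5 (5->5 ok)
  t24 'z' -> {0,2}, take 2 (5->2 ok)
  t25 'y' -> {1,5}, take 5 (2->5 ok)
  t26 'x' -> {3,4}, take 4 (5->4 ok)
  t27 'z' -> {0,2}, take 0 (4->0 ok)
  t28 'z' -> {0,2}, take 2 (0->2 ok)
  t29 'z' -> {0,2}, take 2 (2->2 ok)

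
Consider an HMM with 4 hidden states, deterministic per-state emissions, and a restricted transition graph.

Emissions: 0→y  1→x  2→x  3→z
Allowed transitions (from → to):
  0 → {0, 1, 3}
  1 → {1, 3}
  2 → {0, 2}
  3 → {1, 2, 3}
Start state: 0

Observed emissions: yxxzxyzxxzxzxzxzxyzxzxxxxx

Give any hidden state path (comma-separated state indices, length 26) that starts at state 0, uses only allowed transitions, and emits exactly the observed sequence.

0,1,1,3,2,0,3,1,1,3,1,3,1,3,1,3,2,0,3,1,3,1,1,1,1,1

  [0] y  {0}  => 0  start
  [1] x  {1,2}  => 1  0->1 ok
  [2] x  {1,2}  => 1  1->1 ok
  [3] z  {3}  => 3  1->3 ok
  [4] x  {1,2}  => 2  3->2 ok
  [5] y  {0}  => 0  2->0 ok
  [6] z  {3}  => 3  0->3 ok
  [7] x  {1,2}  => 1  3->1 ok
  [8] x  {1,2}  => 1  1->1 ok
  [9] z  {3}  => 3  1->3 ok
  [10] x  {1,2}  => 1  3->1 ok
  [11] z  {3}  => 3  1->3 ok
  [12] x  {1,2}  => 1  3->1 ok
  [13] z  {3}  => 3  1->3 ok
  [14] x  {1,2}  => 1  3->1 ok
  [15] z  {3}  => 3  1->3 ok
  [16] x  {1,2}  => 2  3->2 ok
  [17] y  {0}  => 0  2->0 ok
  [18] z  {3}  => 3  0->3 ok
  [19] x  {1,2}  => 1  3->1 ok
  [20] z  {3}  => 3  1->3 ok
  [21] x  {1,2}  => 1  3->1 ok
  [22] x  {1,2}  => 1  1->1 ok
  [23] x  {1,2}  => 1  1->1 ok
  [24] x  {1,2}  => 1  1->1 ok
  [25] x  {1,2}  => 1  1->1 ok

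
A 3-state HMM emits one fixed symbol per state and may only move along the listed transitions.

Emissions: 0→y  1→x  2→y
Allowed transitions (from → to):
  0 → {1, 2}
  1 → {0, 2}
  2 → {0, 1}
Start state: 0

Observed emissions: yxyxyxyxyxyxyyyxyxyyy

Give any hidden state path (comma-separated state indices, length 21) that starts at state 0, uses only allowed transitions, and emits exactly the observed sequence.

  pos 0: y in {0,2}, choose 0; start
  pos 1: x in {1}, choose 1; 0->1 ok
  pos 2: y in {0,2}, choose 2; 1->2 ok
  pos 3: x in {1}, choose 1; 2->1 ok
  pos 4: y in {0,2}, choose 0; 1->0 ok
  pos 5: x in {1}, choose 1; 0->1 ok
  pos 6: y in {0,2}, choose 0; 1->0 ok
  pos 7: x in {1}, choose 1; 0->1 ok
  pos 8: y in {0,2}, choose 0; 1->0 ok
  pos 9: x in {1}, choose 1; 0->1 ok
  pos 10: y in {0,2}, choose 2; 1->2 ok
  pos 11: x in {1}, choose 1; 2->1 ok
  pos 12: y in {0,2}, choose 2; 1->2 ok
  pos 13: y in {0,2}, choose 0; 2->0 ok
  pos 14: y in {0,2}, choose 2; 0->2 ok
  pos 15: x in {1}, choose 1; 2->1 ok
  pos 16: y in {0,2}, choose 2; 1->2 ok
  pos 17: x in {1}, choose 1; 2->1 ok
  pos 18: y in {0,2}, choose 0; 1->0 ok
  pos 19: y in {0,2}, choose 2; 0->2 ok
  pos 20: y in {0,2}, choose 0; 2->0 ok

0,1,2,1,0,1,0,1,0,1,2,1,2,0,2,1,2,1,0,2,0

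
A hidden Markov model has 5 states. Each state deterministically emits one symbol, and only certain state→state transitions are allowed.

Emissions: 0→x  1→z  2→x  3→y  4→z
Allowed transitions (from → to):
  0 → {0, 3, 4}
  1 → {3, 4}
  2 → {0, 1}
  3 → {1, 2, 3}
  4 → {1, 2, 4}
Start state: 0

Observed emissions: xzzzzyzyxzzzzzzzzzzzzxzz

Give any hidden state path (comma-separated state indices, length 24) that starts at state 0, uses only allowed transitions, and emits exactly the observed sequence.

0,4,4,4,1,3,1,3,2,1,4,1,4,1,4,1,4,4,4,4,4,2,1,4

  t0 'x' -> {0,2}, take 0 (start)
  t1 'z' -> {1,4}, take 4 (0->4 ok)
  t2 'z' -> {1,4}, take 4 (4->4 ok)
  t3 'z' -> {1,4}, take 4 (4->4 ok)
  t4 'z' -> {1,4}, take 1 (4->1 ok)
  t5 'y' -> {3}, take 3 (1->3 ok)
  t6 'z' -> {1,4}, take 1 (3->1 ok)
  t7 'y' -> {3}, take 3 (1->3 ok)
  t8 'x' -> {0,2}, take 2 (3->2 ok)
  t9 'z' -> {1,4}, take 1 (2->1 ok)
  t10 'z' -> {1,4}, take 4 (1->4 ok)
  t11 'z' -> {1,4}, take 1 (4->1 ok)
  t12 'z' -> {1,4}, take 4 (1->4 ok)
  t13 'z' -> {1,4}, take 1 (4->1 ok)
  t14 'z' -> {1,4}, take 4 (1->4 ok)
  t15 'z' -> {1,4}, take 1 (4->1 ok)
  t16 'z' -> {1,4}, take 4 (1->4 ok)
  t17 'z' -> {1,4}, take 4 (4->4 ok)
  t18 'z' -> {1,4}, take 4 (4->4 ok)
  t19 'z' -> {1,4}, take 4 (4->4 ok)
  t20 'z' -> {1,4}, take 4 (4->4 ok)
  t21 'x' -> {0,2}, take 2 (4->2 ok)
  t22 'z' -> {1,4}, take 1 (2->1 ok)
  t23 'z' -> {1,4}, take 4 (1->4 ok)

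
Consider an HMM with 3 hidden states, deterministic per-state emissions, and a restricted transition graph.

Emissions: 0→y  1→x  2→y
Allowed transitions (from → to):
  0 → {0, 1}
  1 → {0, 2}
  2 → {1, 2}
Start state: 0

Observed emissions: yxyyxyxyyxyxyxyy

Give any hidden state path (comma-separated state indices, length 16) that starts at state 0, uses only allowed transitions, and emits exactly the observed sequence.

0,1,2,2,1,0,1,2,2,1,0,1,2,1,0,0

  pos 0: y in {0,2}, choose 0; start
  pos 1: x in {1}, choose 1; 0->1 ok
  pos 2: y in {0,2}, choose 2; 1->2 ok
  pos 3: y in {0,2}, choose 2; 2->2 ok
  pos 4: x in {1}, choose 1; 2->1 ok
  pos 5: y in {0,2}, choose 0; 1->0 ok
  pos 6: x in {1}, choose 1; 0->1 ok
  pos 7: y in {0,2}, choose 2; 1->2 ok
  pos 8: y in {0,2}, choose 2; 2->2 ok
  pos 9: x in {1}, choose 1; 2->1 ok
  pos 10: y in {0,2}, choose 0; 1->0 ok
  pos 11: x in {1}, choose 1; 0->1 ok
  pos 12: y in {0,2}, choose 2; 1->2 ok
  pos 13: x in {1}, choose 1; 2->1 ok
  pos 14: y in {0,2}, choose 0; 1->0 ok
  pos 15: y in {0,2}, choose 0; 0->0 ok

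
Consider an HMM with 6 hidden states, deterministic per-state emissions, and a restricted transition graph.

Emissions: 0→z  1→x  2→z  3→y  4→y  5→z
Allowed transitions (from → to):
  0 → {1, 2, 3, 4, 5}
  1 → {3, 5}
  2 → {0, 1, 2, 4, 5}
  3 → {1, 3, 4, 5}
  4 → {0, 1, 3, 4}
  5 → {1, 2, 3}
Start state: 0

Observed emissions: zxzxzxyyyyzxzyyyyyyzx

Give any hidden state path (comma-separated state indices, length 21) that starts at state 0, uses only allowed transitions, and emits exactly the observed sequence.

0,1,5,1,5,1,3,4,3,3,5,1,5,3,4,3,3,3,3,5,1

  pos 0: z in {0,2,5}, choose 0; start
  pos 1: x in {1}, choose 1; 0->1 ok
  pos 2: z in {0,2,5}, choose 5; 1->5 ok
  pos 3: x in {1}, choose 1; 5->1 ok
  pos 4: z in {0,2,5}, choose 5; 1->5 ok
  pos 5: x in {1}, choose 1; 5->1 ok
  pos 6: y in {3,4}, choose 3; 1->3 ok
  pos 7: y in {3,4}, choose 4; 3->4 ok
  pos 8: y in {3,4}, choose 3; 4->3 ok
  pos 9: y in {3,4}, choose 3; 3->3 ok
  pos 10: z in {0,2,5}, choose 5; 3->5 ok
  pos 11: x in {1}, choose 1; 5->1 ok
  pos 12: z in {0,2,5}, choose 5; 1->5 ok
  pos 13: y in {3,4}, choose 3; 5->3 ok
  pos 14: y in {3,4}, choose 4; 3->4 ok
  pos 15: y in {3,4}, choose 3; 4->3 ok
  pos 16: y in {3,4}, choose 3; 3->3 ok
  pos 17: y in {3,4}, choose 3; 3->3 ok
  pos 18: y in {3,4}, choose 3; 3->3 ok
  pos 19: z in {0,2,5}, choose 5; 3->5 ok
  pos 20: x in {1}, choose 1; 5->1 ok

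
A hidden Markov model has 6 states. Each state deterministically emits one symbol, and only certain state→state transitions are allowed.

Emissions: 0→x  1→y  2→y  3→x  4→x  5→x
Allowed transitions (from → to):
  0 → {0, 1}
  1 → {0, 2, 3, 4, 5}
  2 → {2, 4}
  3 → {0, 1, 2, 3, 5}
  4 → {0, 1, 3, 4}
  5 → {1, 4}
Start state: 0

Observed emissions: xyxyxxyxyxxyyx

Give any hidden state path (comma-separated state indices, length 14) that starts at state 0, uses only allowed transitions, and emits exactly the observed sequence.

  [0] x  {0,3,4,5}  => 0  start
  [1] y  {1,2}  => 1  0->1 ok
  [2] x  {0,3,4,5}  => 3  1->3 ok
  [3] y  {1,2}  => 1  3->1 ok
  [4] x  {0,3,4,5}  => 4  1->4 ok
  [5] x  {0,3,4,5}  => 0  4->0 ok
  [6] y  {1,2}  => 1  0->1 ok
  [7] x  {0,3,4,5}  => 0  1->0 ok
  [8] y  {1,2}  => 1  0->1 ok
  [9] x  {0,3,4,5}  => 3  1->3 ok
  [10] x  {0,3,4,5}  => 0  3->0 ok
  [11] y  {1,2}  => 1  0->1 ok
  [12] y  {1,2}  => 2  1->2 ok
  [13] x  {0,3,4,5}  => 4  2->4 ok

0,1,3,1,4,0,1,0,1,3,0,1,2,4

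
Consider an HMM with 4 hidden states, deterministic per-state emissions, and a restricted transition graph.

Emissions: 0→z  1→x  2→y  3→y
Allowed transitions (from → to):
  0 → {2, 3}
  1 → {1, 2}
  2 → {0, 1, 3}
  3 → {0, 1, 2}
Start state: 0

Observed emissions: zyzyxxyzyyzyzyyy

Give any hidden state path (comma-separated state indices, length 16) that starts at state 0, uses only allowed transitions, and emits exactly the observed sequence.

  0: obs=z cand={0} pick 0 [start]
  1: obs=y cand={2,3} pick 2 [0->2 ok]
  2: obs=z cand={0} pick 0 [2->0 ok]
  3: obs=y cand={2,3} pick 2 [0->2 ok]
  4: obs=x cand={1} pick 1 [2->1 ok]
  5: obs=x cand={1} pick 1 [1->1 ok]
  6: obs=y cand={2,3} pick 2 [1->2 ok]
  7: obs=z cand={0} pick 0 [2->0 ok]
  8: obs=y cand={2,3} pick 3 [0->3 ok]
  9: obs=y cand={2,3} pick 2 [3->2 ok]
  10: obs=z cand={0} pick 0 [2->0 ok]
  11: obs=y cand={2,3} pick 2 [0->2 ok]
  12: obs=z cand={0} pick 0 [2->0 ok]
  13: obs=y cand={2,3} pick 2 [0->2 ok]
  14: obs=y cand={2,3} pick 3 [2->3 ok]
  15: obs=y cand={2,3} pick 2 [3->2 ok]

0,2,0,2,1,1,2,0,3,2,0,2,0,2,3,2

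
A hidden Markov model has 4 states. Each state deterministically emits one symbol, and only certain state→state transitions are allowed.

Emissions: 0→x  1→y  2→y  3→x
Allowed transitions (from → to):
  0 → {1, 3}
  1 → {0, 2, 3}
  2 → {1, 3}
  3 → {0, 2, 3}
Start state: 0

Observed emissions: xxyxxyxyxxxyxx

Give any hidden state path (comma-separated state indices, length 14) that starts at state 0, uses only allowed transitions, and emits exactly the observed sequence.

  0: obs=x cand={0,3} pick 0 [start]
  1: obs=x cand={0,3} pick 3 [0->3 ok]
  2: obs=y cand={1,2} pick 2 [3->2 ok]
  3: obs=x cand={0,3} pick 3 [2->3 ok]
  4: obs=x cand={0,3} pick 3 [3->3 ok]
  5: obs=y cand={1,2} pick 2 [3->2 ok]
  6: obs=x cand={0,3} pick 3 [2->3 ok]
  7: obs=y cand={1,2} pick 2 [3->2 ok]
  8: obs=x cand={0,3} pick 3 [2->3 ok]
  9: obs=x cand={0,3} pick 3 [3->3 ok]
  10: obs=x cand={0,3} pick 0 [3->0 ok]
  11: obs=y cand={1,2} pick 1 [0->1 ok]
  12: obs=x cand={0,3} pick 3 [1->3 ok]
  13: obs=x cand={0,3} pick 0 [3->0 ok]

0,3,2,3,3,2,3,2,3,3,0,1,3,0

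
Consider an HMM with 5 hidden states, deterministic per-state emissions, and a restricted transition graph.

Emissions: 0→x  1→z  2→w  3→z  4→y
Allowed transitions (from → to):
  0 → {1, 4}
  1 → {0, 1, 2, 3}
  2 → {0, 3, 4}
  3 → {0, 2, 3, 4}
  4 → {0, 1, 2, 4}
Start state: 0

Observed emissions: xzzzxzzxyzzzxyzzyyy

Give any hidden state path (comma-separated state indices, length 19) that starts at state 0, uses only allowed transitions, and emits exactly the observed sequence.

0,1,1,1,0,1,3,0,4,1,1,1,0,4,1,3,4,4,4

  pos 0: x in {0}, choose 0; start
  pos 1: z in {1,3}, choose 1; 0->1 ok
  pos 2: z in {1,3}, choose 1; 1->1 ok
  pos 3: z in {1,3}, choose 1; 1->1 ok
  pos 4: x in {0}, choose 0; 1->0 ok
  pos 5: z in {1,3}, choose 1; 0->1 ok
  pos 6: z in {1,3}, choose 3; 1->3 ok
  pos 7: x in {0}, choose 0; 3->0 ok
  pos 8: y in {4}, choose 4; 0->4 ok
  pos 9: z in {1,3}, choose 1; 4->1 ok
  pos 10: z in {1,3}, choose 1; 1->1 ok
  pos 11: z in {1,3}, choose 1; 1->1 ok
  pos 12: x in {0}, choose 0; 1->0 ok
  pos 13: y in {4}, choose 4; 0->4 ok
  pos 14: z in {1,3}, choose 1; 4->1 ok
  pos 15: z in {1,3}, choose 3; 1->3 ok
  pos 16: y in {4}, choose 4; 3->4 ok
  pos 17: y in {4}, choose 4; 4->4 ok
  pos 18: y in {4}, choose 4; 4->4 ok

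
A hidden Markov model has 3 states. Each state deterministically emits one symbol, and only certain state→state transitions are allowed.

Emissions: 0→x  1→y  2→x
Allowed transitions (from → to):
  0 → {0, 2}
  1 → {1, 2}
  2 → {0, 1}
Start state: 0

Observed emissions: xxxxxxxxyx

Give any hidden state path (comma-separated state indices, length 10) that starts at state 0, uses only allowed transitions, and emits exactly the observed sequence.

  pos 0: x in {0,2}, choose 0; start
  pos 1: x in {0,2}, choose 0; 0->0 ok
  pos 2: x in {0,2}, choose 2; 0->2 ok
  pos 3: x in {0,2}, choose 0; 2->0 ok
  pos 4: x in {0,2}, choose 2; 0->2 ok
  pos 5: x in {0,2}, choose 0; 2->0 ok
  pos 6: x in {0,2}, choose 0; 0->0 ok
  pos 7: x in {0,2}, choose 2; 0->2 ok
  pos 8: y in {1}, choose 1; 2->1 ok
  pos 9: x in {0,2}, choose 2; 1->2 ok

0,0,2,0,2,0,0,2,1,2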